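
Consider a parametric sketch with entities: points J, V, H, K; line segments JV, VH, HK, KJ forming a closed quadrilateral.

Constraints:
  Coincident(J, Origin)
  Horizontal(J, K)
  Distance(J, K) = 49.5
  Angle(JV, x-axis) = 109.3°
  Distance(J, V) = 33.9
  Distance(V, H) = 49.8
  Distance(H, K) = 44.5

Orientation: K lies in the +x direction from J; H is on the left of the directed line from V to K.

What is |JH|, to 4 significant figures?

56.86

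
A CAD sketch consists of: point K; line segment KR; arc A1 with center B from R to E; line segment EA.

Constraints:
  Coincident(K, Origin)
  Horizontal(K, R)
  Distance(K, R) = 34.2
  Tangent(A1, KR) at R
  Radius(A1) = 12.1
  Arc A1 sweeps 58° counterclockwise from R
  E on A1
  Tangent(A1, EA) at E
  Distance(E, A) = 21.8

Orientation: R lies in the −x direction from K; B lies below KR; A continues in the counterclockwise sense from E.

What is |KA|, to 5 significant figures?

61.008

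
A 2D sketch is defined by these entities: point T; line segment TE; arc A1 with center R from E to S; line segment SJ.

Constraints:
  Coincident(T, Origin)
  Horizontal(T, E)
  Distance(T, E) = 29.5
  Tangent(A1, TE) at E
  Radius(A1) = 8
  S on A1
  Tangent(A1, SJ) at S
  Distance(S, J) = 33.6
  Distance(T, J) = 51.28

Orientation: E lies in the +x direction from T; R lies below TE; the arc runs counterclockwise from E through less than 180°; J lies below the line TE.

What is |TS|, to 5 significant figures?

23.730

Checks: |RS| = 8.000 ✓; ∠(RS, SJ) = 90.00° ✓; |SJ| = 33.60 ✓; |TJ| = 51.28 ✓.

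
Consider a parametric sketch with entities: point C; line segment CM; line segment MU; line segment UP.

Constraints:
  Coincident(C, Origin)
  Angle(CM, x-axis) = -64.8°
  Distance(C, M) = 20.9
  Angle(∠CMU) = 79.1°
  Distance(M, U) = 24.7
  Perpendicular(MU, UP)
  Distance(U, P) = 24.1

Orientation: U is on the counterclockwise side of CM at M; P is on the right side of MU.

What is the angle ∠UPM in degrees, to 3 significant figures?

45.7°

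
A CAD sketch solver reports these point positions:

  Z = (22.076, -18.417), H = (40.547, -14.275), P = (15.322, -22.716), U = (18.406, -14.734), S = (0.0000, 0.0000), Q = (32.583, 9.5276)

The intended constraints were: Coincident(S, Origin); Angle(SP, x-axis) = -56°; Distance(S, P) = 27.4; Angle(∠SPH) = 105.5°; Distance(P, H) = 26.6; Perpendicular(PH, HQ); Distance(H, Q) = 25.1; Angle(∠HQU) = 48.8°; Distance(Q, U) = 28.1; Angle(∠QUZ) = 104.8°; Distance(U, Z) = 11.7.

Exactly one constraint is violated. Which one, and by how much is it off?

Distance(U, Z) = 11.7 — off by 6.50.

S = (0.00, 0.00) ✓; SP at -56.00° ✓; |SP| = 27.40 ✓; ∠SPH = 105.5° ✓; |PH| = 26.60 ✓; ∠(PH, HQ) = 90.00° ✓; |HQ| = 25.10 ✓; ∠HQU = 48.80° ✓; |QU| = 28.10 ✓; ∠QUZ = 104.8° ✓; |UZ| = 5.199 ✗.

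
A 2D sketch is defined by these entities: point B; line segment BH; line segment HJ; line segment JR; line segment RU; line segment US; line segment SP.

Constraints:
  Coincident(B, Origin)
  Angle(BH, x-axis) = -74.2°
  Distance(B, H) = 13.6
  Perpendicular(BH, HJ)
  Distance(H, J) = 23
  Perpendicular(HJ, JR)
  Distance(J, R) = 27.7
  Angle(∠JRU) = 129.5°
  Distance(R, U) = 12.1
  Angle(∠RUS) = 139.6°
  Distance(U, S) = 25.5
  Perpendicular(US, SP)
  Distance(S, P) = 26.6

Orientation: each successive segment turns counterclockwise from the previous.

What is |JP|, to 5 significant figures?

35.426

∠RUS = 139.6° gives US at -163.30° from the x-axis; with |US| = 25.5, S = (-17.212, 17.366). US is perpendicular to SP, so SP runs at -73.300°; with |SP| = 26.6, P = (-9.5683, -8.1125). Then |JP| = |P − J| = 35.426.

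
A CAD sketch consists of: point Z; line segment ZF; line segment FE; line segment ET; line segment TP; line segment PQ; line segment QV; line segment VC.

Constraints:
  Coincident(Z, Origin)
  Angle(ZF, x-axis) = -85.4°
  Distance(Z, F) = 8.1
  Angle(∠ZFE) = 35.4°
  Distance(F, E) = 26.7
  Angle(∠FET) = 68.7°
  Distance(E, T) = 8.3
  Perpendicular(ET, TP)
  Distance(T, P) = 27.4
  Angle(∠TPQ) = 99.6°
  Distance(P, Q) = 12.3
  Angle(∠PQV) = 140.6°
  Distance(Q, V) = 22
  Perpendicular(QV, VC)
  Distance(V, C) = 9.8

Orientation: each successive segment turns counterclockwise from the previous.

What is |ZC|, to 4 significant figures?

30.54

Z is at the origin; ZF runs at -85.4° with length 8.1, so F = (0.6496, -8.074). ∠ZFE = 35.4° gives FE at 59.20° from the x-axis; with |FE| = 26.7, E = (14.32, 14.86). ∠FET = 68.7° gives ET at 170.5° from the x-axis; with |ET| = 8.3, T = (6.135, 16.23). ET ⟂ TP, so TP runs at -99.50°; with |TP| = 27.4, P = (1.613, -10.79). ∠TPQ = 99.6° gives PQ at -19.10° from the x-axis; with |PQ| = 12.3, Q = (13.24, -14.82). ∠PQV = 140.6° gives QV at 20.30° from the x-axis; with |QV| = 22.0, V = (33.87, -7.186). QV ⟂ VC, so VC runs at 110.3°; with |VC| = 9.8, C = (30.47, 2.005). Then |ZC| = |C − Z| = 30.54.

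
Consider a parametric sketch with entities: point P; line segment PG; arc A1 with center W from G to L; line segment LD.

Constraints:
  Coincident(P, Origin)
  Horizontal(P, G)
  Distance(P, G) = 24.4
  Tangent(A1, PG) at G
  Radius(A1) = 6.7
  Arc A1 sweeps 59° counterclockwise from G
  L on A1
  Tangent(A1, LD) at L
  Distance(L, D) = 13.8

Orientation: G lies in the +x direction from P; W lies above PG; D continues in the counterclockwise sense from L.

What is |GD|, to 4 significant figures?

19.81

P is at the origin; P and G share the same y with |PG| = 24.4 and G on the +x side, so G = (24.40, 0.000). Since A1 is tangent to PG there, WG ⟂ PG, so W = G + (0, 6.7) = (24.40, 6.700). On A1, G sits at bearing -90° from W; a 59° counterclockwise sweep puts L at bearing -31°, so L = W + 6.7·(cos -31°, sin -31°) = (30.14, 3.249). A1 meets LD tangentially, so WL is at right angles to LD, so LD runs along (−sin -31°, cos -31°); with |LD| = 13.8, D = (37.25, 15.08). Then |GD| = |D − G| = 19.81.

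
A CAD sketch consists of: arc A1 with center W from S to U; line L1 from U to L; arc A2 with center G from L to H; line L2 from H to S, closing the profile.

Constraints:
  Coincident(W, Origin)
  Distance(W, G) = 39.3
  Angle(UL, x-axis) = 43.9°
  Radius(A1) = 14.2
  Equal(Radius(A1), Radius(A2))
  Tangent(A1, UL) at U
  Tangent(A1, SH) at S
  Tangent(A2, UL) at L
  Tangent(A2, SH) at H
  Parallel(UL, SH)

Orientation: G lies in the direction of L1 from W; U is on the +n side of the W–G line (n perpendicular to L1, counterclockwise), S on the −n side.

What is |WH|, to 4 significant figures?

41.79

The slot axis is L1's direction at 43.9°, so u = (cos 43.9°, sin 43.9°) = (0.7206, 0.6934) and n = (−sin 43.9°, cos 43.9°) = (-0.6934, 0.7206). W is at the origin and G lies 39.3 along u from W, so G = 39.3·u = (28.32, 27.25). Tangency of A1 to both parallel lines with radius 14.2 puts U and S at W ± 14.2·n: U = (-9.846, 10.23), S = (9.846, -10.23). Equal radii place L and H the same way about G: L = G + 14.2·n = (18.47, 37.48), H = G − 14.2·n = (38.16, 17.02). Then |WH| = |H − W| = 41.79.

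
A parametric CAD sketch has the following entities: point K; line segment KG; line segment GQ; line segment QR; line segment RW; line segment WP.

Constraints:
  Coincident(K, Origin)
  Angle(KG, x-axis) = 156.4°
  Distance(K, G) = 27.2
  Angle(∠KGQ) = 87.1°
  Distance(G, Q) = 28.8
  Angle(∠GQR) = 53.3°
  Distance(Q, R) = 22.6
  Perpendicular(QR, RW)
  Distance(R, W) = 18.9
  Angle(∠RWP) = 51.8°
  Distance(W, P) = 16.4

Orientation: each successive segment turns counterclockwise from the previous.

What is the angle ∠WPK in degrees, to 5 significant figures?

44.228°

K is at the origin; KG runs at 156.4° with length 27.2, so G = (-24.925, 10.889). ∠KGQ = 87.1° gives GQ at -110.70° from the x-axis; with |GQ| = 28.8, Q = (-35.105, -16.051). ∠GQR = 53.3° gives QR at 16.000° from the x-axis; with |QR| = 22.6, R = (-13.381, -9.8219). The perpendicularity gives RW at right angles to QR, so RW runs at 106.00°; with |RW| = 18.9, W = (-18.590, 8.3460). ∠RWP = 51.8° gives WP at -125.80° from the x-axis; with |WP| = 16.4, P = (-28.183, -4.9555). Then cos ∠WPK = PW·PK / (|PW||PK|), giving 44.228°.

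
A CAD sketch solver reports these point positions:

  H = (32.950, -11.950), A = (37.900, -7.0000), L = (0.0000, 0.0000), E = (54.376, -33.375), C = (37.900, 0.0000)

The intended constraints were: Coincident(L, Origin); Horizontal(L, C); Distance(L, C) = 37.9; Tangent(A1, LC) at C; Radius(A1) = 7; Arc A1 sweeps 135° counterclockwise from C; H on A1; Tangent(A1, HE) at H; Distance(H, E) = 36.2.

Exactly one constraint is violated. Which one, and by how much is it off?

Distance(H, E) = 36.2 — off by 5.90.

L = (0.00, 0.00) ✓; L.y = 0.00, C.y = 0.00 ✓; |LC| = 37.90 ✓; ∠(AC, CL) = 90.00° ✓; |AC| = 7.000 ✓; bearing(A→H) − bearing(A→C) = 135.0° ✓; |AH| = 7.000 ✓; ∠(AH, HE) = 90.00° ✓; |HE| = 30.30 ✗.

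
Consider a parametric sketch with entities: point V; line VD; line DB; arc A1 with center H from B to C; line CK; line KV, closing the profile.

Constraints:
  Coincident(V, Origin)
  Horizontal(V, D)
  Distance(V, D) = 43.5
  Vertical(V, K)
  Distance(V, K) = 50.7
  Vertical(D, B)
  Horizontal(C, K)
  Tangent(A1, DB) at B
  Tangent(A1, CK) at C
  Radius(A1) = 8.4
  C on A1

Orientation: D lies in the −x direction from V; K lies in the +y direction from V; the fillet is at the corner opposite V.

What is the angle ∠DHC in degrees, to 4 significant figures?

168.8°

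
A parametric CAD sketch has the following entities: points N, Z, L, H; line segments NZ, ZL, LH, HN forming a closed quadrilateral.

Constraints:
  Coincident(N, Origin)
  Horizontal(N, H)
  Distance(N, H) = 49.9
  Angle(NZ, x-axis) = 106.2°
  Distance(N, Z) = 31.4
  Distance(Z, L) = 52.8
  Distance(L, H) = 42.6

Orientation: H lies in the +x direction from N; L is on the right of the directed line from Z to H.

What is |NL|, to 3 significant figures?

21.9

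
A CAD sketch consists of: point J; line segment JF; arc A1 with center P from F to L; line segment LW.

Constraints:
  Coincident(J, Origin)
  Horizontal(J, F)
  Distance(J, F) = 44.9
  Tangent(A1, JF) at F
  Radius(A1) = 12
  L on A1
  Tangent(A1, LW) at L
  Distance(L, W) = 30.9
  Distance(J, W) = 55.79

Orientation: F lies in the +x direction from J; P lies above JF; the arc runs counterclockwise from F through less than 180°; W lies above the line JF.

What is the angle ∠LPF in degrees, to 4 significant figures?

128.9°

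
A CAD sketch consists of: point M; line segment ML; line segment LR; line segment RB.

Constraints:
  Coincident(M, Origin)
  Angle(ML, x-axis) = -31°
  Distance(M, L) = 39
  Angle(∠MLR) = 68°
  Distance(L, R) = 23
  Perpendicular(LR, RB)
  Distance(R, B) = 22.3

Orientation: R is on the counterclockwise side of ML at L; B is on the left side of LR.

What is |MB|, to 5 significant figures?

16.202

M is at the origin; ML runs at -31.0° with length 39.0, so L = 39.0·(cos -31.0°, sin -31.0°) = (33.430, -20.086). ∠MLR = 68.0°, so LR runs at -31.0° + (180° − 68.0°) = 81.000° from the x-axis; with |LR| = 23.0, R = L + 23.0·(cos 81.000°, sin 81.000°) = (37.028, 2.6303). LR is perpendicular to RB; with |RB| = 22.3 on the left of LR, B = R + 22.3·(-0.98769, 0.15643) = (15.002, 6.1188). Then |MB| = |B − M| = 16.202.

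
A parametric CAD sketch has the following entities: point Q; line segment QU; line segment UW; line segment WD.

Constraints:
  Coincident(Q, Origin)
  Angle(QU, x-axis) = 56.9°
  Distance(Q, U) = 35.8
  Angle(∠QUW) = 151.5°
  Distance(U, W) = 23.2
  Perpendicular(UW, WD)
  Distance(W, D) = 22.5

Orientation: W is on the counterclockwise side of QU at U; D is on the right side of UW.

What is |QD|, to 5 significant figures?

67.488

Q is at the origin; QU runs at 56.9° with length 35.8, so U = 35.8·(cos 56.9°, sin 56.9°) = (19.550, 29.990). ∠QUW = 151.5°, so UW runs at 56.9° + (180° − 151.5°) = 85.400° from the x-axis; with |UW| = 23.2, W = U + 23.2·(cos 85.400°, sin 85.400°) = (21.411, 53.116). UW is perpendicular to WD; with |WD| = 22.5 on the right of UW, D = W + 22.5·(0.99678, -0.080199) = (43.839, 51.311). Then |QD| = |D − Q| = 67.488.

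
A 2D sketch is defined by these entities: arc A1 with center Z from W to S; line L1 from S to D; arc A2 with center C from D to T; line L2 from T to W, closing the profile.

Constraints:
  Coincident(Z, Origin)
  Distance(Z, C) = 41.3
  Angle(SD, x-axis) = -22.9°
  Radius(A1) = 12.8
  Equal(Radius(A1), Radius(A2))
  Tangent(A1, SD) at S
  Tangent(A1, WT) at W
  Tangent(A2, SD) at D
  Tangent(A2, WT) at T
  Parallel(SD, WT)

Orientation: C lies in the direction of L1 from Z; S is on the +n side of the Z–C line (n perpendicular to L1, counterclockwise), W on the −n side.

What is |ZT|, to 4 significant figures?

43.24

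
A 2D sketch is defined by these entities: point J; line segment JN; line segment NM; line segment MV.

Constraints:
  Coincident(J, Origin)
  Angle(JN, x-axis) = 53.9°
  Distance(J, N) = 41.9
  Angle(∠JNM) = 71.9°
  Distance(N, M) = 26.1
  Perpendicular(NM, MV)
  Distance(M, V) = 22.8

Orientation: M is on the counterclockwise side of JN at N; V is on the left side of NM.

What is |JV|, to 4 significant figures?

21.47

J is at the origin; JN runs at 53.9° with length 41.9, so N = 41.9·(cos 53.9°, sin 53.9°) = (24.69, 33.85). ∠JNM = 71.9°, so NM runs at 53.9° + (180° − 71.9°) = 162.0° from the x-axis; with |NM| = 26.1, M = N + 26.1·(cos 162.0°, sin 162.0°) = (-0.1352, 41.92). The perpendicularity gives MV at right angles to NM; with |MV| = 22.8 on the left of NM, V = M + 22.8·(-0.3090, -0.9511) = (-7.181, 20.24). Then |JV| = |V − J| = 21.47.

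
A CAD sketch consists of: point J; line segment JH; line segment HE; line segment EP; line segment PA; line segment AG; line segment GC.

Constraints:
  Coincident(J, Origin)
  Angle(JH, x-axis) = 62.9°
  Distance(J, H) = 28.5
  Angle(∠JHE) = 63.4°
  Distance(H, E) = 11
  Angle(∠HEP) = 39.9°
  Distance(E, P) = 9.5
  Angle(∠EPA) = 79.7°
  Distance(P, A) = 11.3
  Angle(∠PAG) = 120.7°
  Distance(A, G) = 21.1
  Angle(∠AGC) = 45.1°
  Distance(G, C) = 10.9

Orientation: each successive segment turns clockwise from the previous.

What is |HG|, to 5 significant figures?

23.671

J is at the origin; JH runs at 62.9° with length 28.5, so H = (12.983, 25.371). ∠JHE = 63.4° gives HE at -53.700° from the x-axis; with |HE| = 11.0, E = (19.495, 16.506). ∠HEP = 39.9° gives EP at 166.20° from the x-axis; with |EP| = 9.5, P = (10.269, 18.772). ∠EPA = 79.7° gives PA at 65.900° from the x-axis; with |PA| = 11.3, A = (14.884, 29.087). ∠PAG = 120.7° gives AG at 6.6000° from the x-axis; with |AG| = 21.1, G = (35.844, 31.512). Then |HG| = |G − H| = 23.671.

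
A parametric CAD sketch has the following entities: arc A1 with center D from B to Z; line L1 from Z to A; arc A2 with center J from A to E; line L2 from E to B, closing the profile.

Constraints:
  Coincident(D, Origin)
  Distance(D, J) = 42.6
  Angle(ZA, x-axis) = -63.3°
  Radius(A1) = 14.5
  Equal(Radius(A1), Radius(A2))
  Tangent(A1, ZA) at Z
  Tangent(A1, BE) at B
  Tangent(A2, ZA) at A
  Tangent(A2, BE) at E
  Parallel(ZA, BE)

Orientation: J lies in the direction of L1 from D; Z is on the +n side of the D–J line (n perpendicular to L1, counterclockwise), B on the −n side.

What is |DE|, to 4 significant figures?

45.00

The slot axis is L1's direction at -63.3°, so u = (cos -63.3°, sin -63.3°) = (0.4493, -0.8934) and n = (−sin -63.3°, cos -63.3°) = (0.8934, 0.4493). D is at the origin and J lies 42.6 along u from D, so J = 42.6·u = (19.14, -38.06). Tangency of A1 to both parallel lines with radius 14.5 puts Z and B at D ± 14.5·n: Z = (12.95, 6.515), B = (-12.95, -6.515). Equal radii place A and E the same way about J: A = J + 14.5·n = (32.09, -31.54), E = J − 14.5·n = (6.187, -44.57). Then |DE| = |E − D| = 45.00.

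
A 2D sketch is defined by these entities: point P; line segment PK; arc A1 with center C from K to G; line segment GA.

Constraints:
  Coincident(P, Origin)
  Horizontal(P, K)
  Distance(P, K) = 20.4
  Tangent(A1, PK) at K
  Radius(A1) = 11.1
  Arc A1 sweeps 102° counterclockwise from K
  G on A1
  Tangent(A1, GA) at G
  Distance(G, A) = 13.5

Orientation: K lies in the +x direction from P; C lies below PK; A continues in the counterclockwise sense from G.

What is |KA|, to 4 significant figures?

27.80

On A1, K sits at bearing 90° from C; a 102° counterclockwise sweep puts G at bearing 192°, so G = C + 11.1·(cos 192°, sin 192°) = (9.543, -13.41). The tangent condition forces CG to be normal to GA, so GA runs along (−sin 192°, cos 192°); with |GA| = 13.5, A = (12.35, -26.61). Then |KA| = |A − K| = 27.80.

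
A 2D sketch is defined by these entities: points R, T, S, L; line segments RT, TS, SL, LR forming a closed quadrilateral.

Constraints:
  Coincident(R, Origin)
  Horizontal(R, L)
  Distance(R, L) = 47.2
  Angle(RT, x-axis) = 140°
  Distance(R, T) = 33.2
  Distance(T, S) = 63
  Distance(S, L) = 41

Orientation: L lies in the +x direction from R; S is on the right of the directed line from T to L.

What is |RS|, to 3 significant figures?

30.7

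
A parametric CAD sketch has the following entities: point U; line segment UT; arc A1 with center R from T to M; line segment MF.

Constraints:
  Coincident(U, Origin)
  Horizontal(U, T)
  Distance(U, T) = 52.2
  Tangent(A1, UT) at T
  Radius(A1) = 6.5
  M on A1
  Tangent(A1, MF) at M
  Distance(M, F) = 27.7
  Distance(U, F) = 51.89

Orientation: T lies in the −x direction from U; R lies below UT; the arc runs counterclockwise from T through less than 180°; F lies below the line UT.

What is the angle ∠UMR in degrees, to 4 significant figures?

27.15°

U is at the origin; UT is horizontal with |UT| = 52.2 and T on the −x side, so T = (-52.20, 0.000). The tangent condition forces RT to be normal to UT, so R = T + (0, -6.5) = (-52.20, -6.500). Since RM ⟂ MF (tangency), |RF| = √(6.5² + 27.7²) = 28.45 regardless of where M sits on A1. So F lies on both circle(U, 51.89) and circle(R, 28.45); the below-UT intersection is F = (-40.50, -32.44). M is the foot of the tangent from F: M = (-57.36, -10.46).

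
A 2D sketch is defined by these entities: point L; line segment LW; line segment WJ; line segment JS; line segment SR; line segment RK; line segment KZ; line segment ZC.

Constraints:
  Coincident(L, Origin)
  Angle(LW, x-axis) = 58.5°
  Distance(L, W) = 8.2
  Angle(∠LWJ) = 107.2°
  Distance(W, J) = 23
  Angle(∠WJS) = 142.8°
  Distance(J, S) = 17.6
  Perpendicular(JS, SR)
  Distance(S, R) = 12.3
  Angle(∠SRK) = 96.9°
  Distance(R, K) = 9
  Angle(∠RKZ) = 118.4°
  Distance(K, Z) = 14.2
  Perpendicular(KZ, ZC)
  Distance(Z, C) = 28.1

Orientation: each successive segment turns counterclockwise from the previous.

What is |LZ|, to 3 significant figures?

25.5

L is at the origin; LW runs at 58.5° with length 8.2, so W = (4.28, 6.99). ∠LWJ = 107.2° gives WJ at 131° from the x-axis; with |WJ| = 23.0, J = (-10.9, 24.3). ∠WJS = 142.8° gives JS at 168° from the x-axis; with |JS| = 17.6, S = (-28.1, 27.8). JS ⟂ SR, so SR runs at -102°; with |SR| = 12.3, R = (-30.6, 15.7). ∠SRK = 96.9° gives RK at -18.4° from the x-axis; with |RK| = 9.0, K = (-22.1, 12.9). ∠RKZ = 118.4° gives KZ at 43.2° from the x-axis; with |KZ| = 14.2, Z = (-11.7, 22.6). Then |LZ| = |Z − L| = 25.5.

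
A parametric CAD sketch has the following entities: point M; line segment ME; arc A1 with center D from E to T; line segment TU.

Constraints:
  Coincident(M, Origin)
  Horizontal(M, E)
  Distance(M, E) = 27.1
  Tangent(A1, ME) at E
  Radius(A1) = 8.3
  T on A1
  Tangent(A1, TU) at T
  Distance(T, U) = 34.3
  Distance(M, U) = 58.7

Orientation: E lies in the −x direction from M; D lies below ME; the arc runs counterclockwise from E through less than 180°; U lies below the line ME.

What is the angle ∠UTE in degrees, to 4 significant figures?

141.8°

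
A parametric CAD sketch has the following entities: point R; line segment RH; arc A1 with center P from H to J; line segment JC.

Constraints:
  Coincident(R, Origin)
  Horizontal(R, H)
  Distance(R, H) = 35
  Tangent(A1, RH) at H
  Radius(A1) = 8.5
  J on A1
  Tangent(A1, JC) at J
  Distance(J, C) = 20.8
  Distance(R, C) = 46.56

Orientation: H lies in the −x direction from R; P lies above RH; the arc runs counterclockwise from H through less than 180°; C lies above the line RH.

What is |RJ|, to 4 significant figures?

29.49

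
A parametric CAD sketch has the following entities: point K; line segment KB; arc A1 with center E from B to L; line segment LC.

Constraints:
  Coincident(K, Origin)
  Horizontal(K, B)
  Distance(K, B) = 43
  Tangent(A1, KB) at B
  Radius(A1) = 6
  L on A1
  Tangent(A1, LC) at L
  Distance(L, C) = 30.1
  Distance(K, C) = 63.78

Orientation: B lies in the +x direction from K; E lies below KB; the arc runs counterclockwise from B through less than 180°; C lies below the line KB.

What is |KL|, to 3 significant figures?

38.9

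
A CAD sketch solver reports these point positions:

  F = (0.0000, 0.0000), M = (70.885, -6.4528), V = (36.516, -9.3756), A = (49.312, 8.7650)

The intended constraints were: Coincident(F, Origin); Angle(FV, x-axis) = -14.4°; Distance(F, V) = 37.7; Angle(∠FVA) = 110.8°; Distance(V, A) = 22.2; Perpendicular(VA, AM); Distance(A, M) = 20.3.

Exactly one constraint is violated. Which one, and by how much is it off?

Distance(A, M) = 20.3 — off by 6.10.

F = (0.00, 0.00) ✓; FV at -14.40° ✓; |FV| = 37.70 ✓; ∠FVA = 110.8° ✓; |VA| = 22.20 ✓; ∠(VA, AM) = 90.00° ✓; |AM| = 26.40 ✗.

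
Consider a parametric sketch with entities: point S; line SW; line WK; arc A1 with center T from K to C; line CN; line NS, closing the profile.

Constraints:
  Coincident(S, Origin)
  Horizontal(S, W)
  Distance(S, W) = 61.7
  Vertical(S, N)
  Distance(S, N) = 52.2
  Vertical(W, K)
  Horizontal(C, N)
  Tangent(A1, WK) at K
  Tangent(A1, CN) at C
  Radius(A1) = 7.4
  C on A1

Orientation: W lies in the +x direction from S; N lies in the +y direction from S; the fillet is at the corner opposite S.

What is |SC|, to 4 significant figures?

75.32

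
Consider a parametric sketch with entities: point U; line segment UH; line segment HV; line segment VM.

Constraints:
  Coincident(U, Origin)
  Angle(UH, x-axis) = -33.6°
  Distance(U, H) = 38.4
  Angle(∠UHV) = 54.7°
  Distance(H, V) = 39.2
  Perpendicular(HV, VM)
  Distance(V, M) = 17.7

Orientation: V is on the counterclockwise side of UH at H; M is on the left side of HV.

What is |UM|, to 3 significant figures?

21.8

U is at the origin; UH runs at -33.6° with length 38.4, so H = 38.4·(cos -33.6°, sin -33.6°) = (32.0, -21.3). ∠UHV = 54.7°, so HV runs at -33.6° + (180° − 54.7°) = 91.7° from the x-axis; with |HV| = 39.2, V = H + 39.2·(cos 91.7°, sin 91.7°) = (30.8, 17.9). HV is perpendicular to VM; with |VM| = 17.7 on the left of HV, M = V + 17.7·(-1.00, -0.0297) = (13.1, 17.4). Then |UM| = |M − U| = 21.8.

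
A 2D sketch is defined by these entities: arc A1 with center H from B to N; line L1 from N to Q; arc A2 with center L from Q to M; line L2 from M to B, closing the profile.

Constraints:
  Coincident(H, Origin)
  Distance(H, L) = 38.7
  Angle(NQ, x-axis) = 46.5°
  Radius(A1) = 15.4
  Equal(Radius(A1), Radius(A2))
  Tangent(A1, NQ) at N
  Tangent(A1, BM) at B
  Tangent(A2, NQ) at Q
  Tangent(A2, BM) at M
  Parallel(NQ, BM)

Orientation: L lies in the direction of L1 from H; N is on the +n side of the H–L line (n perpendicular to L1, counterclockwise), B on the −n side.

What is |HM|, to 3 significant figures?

41.7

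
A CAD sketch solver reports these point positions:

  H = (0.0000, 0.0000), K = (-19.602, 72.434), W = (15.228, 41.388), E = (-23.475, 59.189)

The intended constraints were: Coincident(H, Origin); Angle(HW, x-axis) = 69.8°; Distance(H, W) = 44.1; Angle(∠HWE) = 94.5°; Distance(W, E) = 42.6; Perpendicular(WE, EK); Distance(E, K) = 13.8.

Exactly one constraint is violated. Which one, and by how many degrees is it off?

Perpendicular(WE, EK) — off by 8.40°.

H = (0.00, 0.00) ✓; HW at 69.80° ✓; |HW| = 44.10 ✓; ∠HWE = 94.50° ✓; |WE| = 42.60 ✓; ∠(WE, EK) = 81.60° ✗; |EK| = 13.80 ✓.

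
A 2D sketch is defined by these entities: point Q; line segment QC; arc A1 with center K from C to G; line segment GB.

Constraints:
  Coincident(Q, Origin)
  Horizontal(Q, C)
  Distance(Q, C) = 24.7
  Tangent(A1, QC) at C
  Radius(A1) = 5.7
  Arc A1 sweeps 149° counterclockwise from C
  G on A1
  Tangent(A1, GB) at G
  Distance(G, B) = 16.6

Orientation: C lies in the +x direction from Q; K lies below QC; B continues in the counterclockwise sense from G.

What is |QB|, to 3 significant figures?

40.8

Q is at the origin; QC is horizontal with |QC| = 24.7 and C on the +x side, so C = (24.7, 0.00). Since A1 is tangent to QC there, KC ⟂ QC, so K = C + (0, -5.7) = (24.7, -5.70). On A1, C sits at bearing 90° from K; a 149° counterclockwise sweep puts G at bearing 239°, so G = K + 5.7·(cos 239°, sin 239°) = (21.8, -10.6). Since A1 is tangent to GB there, KG ⟂ GB, so GB runs along (−sin 239°, cos 239°); with |GB| = 16.6, B = (36.0, -19.1). Then |QB| = |B − Q| = 40.8.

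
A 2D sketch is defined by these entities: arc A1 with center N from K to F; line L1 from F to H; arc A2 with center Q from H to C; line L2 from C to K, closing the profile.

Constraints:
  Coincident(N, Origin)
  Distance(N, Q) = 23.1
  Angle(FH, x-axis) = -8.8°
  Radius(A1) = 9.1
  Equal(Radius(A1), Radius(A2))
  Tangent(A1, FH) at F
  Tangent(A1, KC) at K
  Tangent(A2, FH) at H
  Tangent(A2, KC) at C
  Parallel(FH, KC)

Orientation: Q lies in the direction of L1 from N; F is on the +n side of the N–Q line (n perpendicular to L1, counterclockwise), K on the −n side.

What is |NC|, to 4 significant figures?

24.83

Tangency of A1 to both parallel lines with radius 9.1 puts F and K at N ± 9.1·n: F = (1.392, 8.993), K = (-1.392, -8.993). Equal radii place H and C the same way about Q: H = Q + 9.1·n = (24.22, 5.459), C = Q − 9.1·n = (21.44, -12.53). Then |NC| = |C − N| = 24.83.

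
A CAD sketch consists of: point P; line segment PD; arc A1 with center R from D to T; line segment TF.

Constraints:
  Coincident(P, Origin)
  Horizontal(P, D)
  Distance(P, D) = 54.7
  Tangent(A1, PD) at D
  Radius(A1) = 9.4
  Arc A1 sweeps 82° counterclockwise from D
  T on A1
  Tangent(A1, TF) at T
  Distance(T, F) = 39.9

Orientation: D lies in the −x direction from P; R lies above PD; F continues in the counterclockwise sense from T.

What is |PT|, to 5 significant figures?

46.107

P is at the origin; P and D share the same y with |PD| = 54.7 and D on the −x side, so D = (-54.700, 0.0000). Since A1 is tangent to PD there, RD ⟂ PD, so R = D + (0, 9.4) = (-54.700, 9.4000). On A1, D sits at bearing -90° from R; an 82° counterclockwise sweep puts T at bearing -8°, so T = R + 9.4·(cos -8°, sin -8°) = (-45.391, 8.0918). Then |PT| = |T − P| = 46.107.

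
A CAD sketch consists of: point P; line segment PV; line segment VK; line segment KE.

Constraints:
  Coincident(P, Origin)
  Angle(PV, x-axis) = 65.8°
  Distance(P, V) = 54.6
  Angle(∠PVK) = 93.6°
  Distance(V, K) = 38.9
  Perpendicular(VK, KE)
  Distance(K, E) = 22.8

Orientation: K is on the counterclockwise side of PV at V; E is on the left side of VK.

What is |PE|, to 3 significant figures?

52.9

∠PVK = 93.6°, so VK runs at 65.8° + (180° − 93.6°) = 152° from the x-axis; with |VK| = 38.9, K = V + 38.9·(cos 152°, sin 152°) = (-12.0, 67.9). The perpendicularity gives KE at right angles to VK; with |KE| = 22.8 on the left of VK, E = K + 22.8·(-0.466, -0.885) = (-22.7, 47.8). Then |PE| = |E − P| = 52.9.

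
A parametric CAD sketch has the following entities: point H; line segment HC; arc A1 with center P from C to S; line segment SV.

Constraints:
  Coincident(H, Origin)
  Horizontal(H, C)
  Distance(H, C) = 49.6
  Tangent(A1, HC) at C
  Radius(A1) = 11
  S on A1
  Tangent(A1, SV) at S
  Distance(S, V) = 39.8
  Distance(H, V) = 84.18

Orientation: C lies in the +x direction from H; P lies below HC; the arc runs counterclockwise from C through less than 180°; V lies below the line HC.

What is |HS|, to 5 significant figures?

45.810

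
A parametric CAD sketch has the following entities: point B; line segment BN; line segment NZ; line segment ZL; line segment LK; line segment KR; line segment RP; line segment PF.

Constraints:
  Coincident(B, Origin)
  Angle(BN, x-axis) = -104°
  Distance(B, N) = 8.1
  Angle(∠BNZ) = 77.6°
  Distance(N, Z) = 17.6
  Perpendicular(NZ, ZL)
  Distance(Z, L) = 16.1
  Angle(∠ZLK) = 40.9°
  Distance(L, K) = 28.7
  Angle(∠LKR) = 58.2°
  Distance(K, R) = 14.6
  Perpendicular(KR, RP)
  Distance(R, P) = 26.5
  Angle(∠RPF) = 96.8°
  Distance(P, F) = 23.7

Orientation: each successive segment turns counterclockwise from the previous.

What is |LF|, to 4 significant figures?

24.55

B is at the origin; BN runs at -104.0° with length 8.1, so N = (-1.960, -7.859). ∠BNZ = 77.6° gives NZ at -1.600° from the x-axis; with |NZ| = 17.6, Z = (15.63, -8.351). NZ ⟂ ZL, so ZL runs at 88.40°; with |ZL| = 16.1, L = (16.08, 7.743). ∠ZLK = 40.9° gives LK at -132.5° from the x-axis; with |LK| = 28.7, K = (-3.306, -13.42). ∠LKR = 58.2° gives KR at -10.70° from the x-axis; with |KR| = 14.6, R = (11.04, -16.13). The perpendicularity gives RP at right angles to KR, so RP runs at 79.30°; with |RP| = 26.5, P = (15.96, 9.912). ∠RPF = 96.8° gives PF at 162.5° from the x-axis; with |PF| = 23.7, F = (-6.643, 17.04). Then |LF| = |F − L| = 24.55.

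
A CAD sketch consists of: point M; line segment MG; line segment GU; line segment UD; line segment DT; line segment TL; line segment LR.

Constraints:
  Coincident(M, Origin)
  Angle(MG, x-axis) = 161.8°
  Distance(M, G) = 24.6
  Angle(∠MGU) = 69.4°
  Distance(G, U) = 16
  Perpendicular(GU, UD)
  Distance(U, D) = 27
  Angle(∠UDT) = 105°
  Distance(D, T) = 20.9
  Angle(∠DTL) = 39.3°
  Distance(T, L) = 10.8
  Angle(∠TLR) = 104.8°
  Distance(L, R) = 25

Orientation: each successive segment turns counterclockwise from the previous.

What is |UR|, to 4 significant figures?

33.91

M is at the origin; MG runs at 161.8° with length 24.6, so G = (-23.37, 7.683). ∠MGU = 69.4° gives GU at -87.60° from the x-axis; with |GU| = 16.0, U = (-22.70, -8.303). GU ⟂ UD, so UD runs at 2.400°; with |UD| = 27.0, D = (4.277, -7.172). ∠UDT = 105.0° gives DT at 77.40° from the x-axis; with |DT| = 20.9, T = (8.836, 13.22). ∠DTL = 39.3° gives TL at -141.9° from the x-axis; with |TL| = 10.8, L = (0.3373, 6.561). ∠TLR = 104.8° gives LR at -66.70° from the x-axis; with |LR| = 25.0, R = (10.23, -16.40). Then |UR| = |R − U| = 33.91.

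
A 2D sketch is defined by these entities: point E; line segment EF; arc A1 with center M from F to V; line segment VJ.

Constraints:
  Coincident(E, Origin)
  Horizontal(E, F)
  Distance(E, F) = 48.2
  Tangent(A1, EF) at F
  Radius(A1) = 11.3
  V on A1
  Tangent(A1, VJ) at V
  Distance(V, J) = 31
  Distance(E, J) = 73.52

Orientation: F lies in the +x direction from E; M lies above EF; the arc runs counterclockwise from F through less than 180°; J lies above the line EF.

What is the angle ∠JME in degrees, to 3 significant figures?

125°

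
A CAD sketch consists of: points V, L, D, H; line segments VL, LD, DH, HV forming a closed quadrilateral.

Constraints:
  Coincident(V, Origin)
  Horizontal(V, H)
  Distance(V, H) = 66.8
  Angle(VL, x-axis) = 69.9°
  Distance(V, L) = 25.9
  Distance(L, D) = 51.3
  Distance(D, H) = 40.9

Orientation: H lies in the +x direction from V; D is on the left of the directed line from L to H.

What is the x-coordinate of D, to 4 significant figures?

57.78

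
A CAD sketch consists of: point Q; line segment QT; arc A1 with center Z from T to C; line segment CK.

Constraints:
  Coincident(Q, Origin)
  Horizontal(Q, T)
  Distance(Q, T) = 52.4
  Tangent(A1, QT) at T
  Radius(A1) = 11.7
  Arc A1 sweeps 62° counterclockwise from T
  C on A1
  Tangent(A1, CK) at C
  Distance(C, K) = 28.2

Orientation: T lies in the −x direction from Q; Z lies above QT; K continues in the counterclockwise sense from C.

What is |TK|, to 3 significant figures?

39.0

Q is at the origin; QT is horizontal with |QT| = 52.4 and T on the −x side, so T = (-52.4, 0.00). The tangent condition forces ZT to be normal to QT, so Z = T + (0, 11.7) = (-52.4, 11.7). On A1, T sits at bearing -90° from Z; a 62° counterclockwise sweep puts C at bearing -28°, so C = Z + 11.7·(cos -28°, sin -28°) = (-42.1, 6.21). Tangency of A1 to CK means the radius ZC is perpendicular to CK, so CK runs along (−sin -28°, cos -28°); with |CK| = 28.2, K = (-28.8, 31.1). Then |TK| = |K − T| = 39.0.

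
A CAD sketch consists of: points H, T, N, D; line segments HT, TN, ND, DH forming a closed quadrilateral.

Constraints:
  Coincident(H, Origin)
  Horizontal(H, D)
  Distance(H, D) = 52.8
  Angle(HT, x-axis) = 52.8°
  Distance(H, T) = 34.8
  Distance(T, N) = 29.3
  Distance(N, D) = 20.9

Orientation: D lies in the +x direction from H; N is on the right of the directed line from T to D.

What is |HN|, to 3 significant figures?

31.9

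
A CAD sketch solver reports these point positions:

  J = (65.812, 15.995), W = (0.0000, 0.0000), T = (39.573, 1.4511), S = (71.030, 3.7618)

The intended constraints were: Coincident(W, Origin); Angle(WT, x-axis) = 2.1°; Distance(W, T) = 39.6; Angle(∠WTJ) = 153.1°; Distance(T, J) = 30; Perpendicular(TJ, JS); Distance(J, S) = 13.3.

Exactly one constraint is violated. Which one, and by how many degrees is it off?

Perpendicular(TJ, JS) — off by 5.90°.

W = (0.00, 0.00) ✓; WT at 2.100° ✓; |WT| = 39.60 ✓; ∠WTJ = 153.1° ✓; |TJ| = 30.00 ✓; ∠(TJ, JS) = 95.90° ✗; |JS| = 13.30 ✓.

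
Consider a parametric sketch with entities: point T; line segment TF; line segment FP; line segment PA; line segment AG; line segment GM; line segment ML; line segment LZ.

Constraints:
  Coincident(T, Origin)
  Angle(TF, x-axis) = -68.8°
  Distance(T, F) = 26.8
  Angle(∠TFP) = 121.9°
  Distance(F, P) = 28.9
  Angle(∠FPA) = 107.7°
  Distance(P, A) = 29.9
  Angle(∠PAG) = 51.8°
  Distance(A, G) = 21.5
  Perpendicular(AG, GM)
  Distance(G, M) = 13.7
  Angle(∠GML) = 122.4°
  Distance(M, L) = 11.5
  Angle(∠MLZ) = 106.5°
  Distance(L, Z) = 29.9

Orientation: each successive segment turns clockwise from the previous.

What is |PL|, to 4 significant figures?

7.623

T is at the origin; TF runs at -68.8° with length 26.8, so F = (9.692, -24.99). ∠TFP = 121.9° gives FP at -126.9° from the x-axis; with |FP| = 28.9, P = (-7.661, -48.10). ∠FPA = 107.7° gives PA at 160.8° from the x-axis; with |PA| = 29.9, A = (-35.90, -38.26). ∠PAG = 51.8° gives AG at 32.60° from the x-axis; with |AG| = 21.5, G = (-17.78, -26.68). The perpendicularity gives GM at right angles to AG, so GM runs at -57.40°; with |GM| = 13.7, M = (-10.40, -38.22). ∠GML = 122.4° gives ML at -115.0° from the x-axis; with |ML| = 11.5, L = (-15.26, -48.64). Then |PL| = |L − P| = 7.623.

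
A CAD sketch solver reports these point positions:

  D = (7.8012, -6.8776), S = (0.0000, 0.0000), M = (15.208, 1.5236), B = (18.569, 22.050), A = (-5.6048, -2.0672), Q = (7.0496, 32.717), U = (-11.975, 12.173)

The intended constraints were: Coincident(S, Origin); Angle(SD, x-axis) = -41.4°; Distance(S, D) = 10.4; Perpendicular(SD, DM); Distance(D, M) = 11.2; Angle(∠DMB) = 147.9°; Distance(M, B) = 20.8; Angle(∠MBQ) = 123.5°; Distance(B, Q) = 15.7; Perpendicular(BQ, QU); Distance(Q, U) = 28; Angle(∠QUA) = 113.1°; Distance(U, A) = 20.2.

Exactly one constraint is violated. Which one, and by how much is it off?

Distance(U, A) = 20.2 — off by 4.60.

S = (0.00, 0.00) ✓; SD at -41.40° ✓; |SD| = 10.40 ✓; ∠(SD, DM) = 90.00° ✓; |DM| = 11.20 ✓; ∠DMB = 147.9° ✓; |MB| = 20.80 ✓; ∠MBQ = 123.5° ✓; |BQ| = 15.70 ✓; ∠(BQ, QU) = 90.00° ✓; |QU| = 28.00 ✓; ∠QUA = 113.1° ✓; |UA| = 15.60 ✗.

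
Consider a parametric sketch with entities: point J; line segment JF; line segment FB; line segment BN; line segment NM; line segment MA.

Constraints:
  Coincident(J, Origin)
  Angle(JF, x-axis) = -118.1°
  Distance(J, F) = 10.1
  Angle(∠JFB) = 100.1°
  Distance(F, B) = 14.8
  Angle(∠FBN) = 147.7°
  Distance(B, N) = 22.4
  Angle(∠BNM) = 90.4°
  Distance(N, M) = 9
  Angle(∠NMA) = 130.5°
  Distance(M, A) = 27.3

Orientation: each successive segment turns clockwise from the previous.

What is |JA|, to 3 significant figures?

14.3

∠BNM = 90.4° gives NM at 40.1° from the x-axis; with |NM| = 9.0, M = (-26.3, 18.7). ∠NMA = 130.5° gives MA at -9.40° from the x-axis; with |MA| = 27.3, A = (0.676, 14.2). Then |JA| = |A − J| = 14.3.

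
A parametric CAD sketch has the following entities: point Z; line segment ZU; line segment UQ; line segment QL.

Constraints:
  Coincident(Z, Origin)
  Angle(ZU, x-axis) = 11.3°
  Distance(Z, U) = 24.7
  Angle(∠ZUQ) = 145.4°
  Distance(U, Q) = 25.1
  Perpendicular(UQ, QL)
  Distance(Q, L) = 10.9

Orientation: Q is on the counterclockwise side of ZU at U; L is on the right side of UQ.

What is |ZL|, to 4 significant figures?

51.82

Z is at the origin; ZU runs at 11.3° with length 24.7, so U = 24.7·(cos 11.3°, sin 11.3°) = (24.22, 4.840). ∠ZUQ = 145.4°, so UQ runs at 11.3° + (180° − 145.4°) = 45.90° from the x-axis; with |UQ| = 25.1, Q = U + 25.1·(cos 45.90°, sin 45.90°) = (41.69, 22.86). The perpendicularity gives QL at right angles to UQ; with |QL| = 10.9 on the right of UQ, L = Q + 10.9·(0.7181, -0.6959) = (49.52, 15.28). Then |ZL| = |L − Z| = 51.82.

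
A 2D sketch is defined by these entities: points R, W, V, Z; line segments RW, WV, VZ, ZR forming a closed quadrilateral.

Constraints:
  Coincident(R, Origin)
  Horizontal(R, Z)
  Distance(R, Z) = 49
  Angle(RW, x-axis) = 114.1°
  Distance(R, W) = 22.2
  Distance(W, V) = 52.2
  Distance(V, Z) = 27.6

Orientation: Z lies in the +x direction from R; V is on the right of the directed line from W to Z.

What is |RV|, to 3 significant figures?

32.3

R is at the origin; R and Z share the same y with |RZ| = 49.0 and Z in +x, so Z = (49.0, 0). RW runs at 114.1° with |RW| = 22.2, so W = (-9.06, 20.3). V is determined by |WV| = 52.2 and |VZ| = 27.6 together: it lies at the intersection of circle(W, 52.2) and circle(Z, 27.6). With |WZ| = 61.5, the foot of the radical line on WZ is 46.7 from W and the perpendicular offset is √(52.2² − 46.7²) = 23.3. Taking the right-of-WZ solution: V = (27.4, -17.1).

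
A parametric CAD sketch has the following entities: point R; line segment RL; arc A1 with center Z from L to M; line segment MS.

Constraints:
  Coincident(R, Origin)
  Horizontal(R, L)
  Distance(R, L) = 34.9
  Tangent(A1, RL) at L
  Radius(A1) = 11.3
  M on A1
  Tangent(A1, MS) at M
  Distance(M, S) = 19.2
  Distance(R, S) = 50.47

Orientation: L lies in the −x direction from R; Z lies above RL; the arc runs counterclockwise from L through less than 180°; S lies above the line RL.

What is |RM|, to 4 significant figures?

31.78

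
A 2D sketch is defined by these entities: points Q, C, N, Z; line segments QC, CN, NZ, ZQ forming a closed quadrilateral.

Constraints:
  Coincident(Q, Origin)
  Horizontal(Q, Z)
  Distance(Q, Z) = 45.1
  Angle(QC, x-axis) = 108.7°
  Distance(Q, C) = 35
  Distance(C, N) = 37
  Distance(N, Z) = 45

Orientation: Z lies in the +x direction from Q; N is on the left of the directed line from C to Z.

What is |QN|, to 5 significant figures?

47.469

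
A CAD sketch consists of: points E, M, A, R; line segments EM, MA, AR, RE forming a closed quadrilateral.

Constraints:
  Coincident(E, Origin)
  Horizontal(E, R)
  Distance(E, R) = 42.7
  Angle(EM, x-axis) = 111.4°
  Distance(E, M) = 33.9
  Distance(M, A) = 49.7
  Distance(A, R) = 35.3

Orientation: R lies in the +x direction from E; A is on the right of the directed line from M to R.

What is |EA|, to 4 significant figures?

16.22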